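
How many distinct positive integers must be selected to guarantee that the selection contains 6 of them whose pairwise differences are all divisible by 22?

Integers whose pairwise differences are multiples of 22 are exactly those sharing a remainder mod 22. By pigeonhole, the 22 residue classes mod 22 are the pigeonholes.
With 110 integers one could put 5 in each residue class and have no class reach 6.
The 111th integer pushes some class to 6, so 22·5 + 1 = 111.

111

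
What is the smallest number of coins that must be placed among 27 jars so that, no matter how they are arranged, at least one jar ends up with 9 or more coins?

With 216 coins one could put exactly 8 in each of the 27 jars, and no jar would reach 9.
By the pigeonhole principle, one more coin must land in a jar that already has 8, giving it 9.
So 27 × 8 + 1 = 217 coins are required.

217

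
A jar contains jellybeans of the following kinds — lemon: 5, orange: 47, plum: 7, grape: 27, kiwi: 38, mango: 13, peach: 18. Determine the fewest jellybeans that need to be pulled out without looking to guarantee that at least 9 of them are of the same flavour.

53

An adversary could hand out at most 8 jellybeans per flavour (lemon, plum run out sooner): 5 + 8 + 7 + 8 + 8 + 8 + 8 = 52 jellybeans and still no flavour has 9.
One more jellybean lands in a flavour already at 8, so 53 draws are enough and 52 are not.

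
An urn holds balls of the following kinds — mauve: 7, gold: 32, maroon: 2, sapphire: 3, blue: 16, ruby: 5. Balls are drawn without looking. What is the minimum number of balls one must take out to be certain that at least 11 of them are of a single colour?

38

Pigeonhole: the 6 colours are the holes; the balls drawn are the pigeons.
To avoid 11 of any one colour, the worst case takes at most 10 of each colour, or every ball of a colour that has fewer than 10.
That gives 7 + 10 + 2 + 3 + 10 + 5 = 37 balls with no colour reaching 11.
The next ball forces some colour to 11, so 37 + 1 = 38.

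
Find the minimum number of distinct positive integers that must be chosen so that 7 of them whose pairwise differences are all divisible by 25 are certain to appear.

Integers whose pairwise differences are multiples of 25 are exactly those sharing a remainder mod 25. Pigeonhole: the 25 residue classes mod 25 are the pigeonholes.
With 150 integers one could put 6 in each residue class and have no class reach 7.
The 151st integer pushes some class to 7, so 25·6 + 1 = 151.

151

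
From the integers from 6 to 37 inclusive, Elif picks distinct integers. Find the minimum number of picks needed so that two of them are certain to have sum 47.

19

Two chosen integers sum to 47 exactly when both halves of some pair {x, 47−x} with 10 ≤ x ≤ 47−x ≤ 37 are chosen — 14 such pairs.
The remaining 4 elements (those with no distinct partner in range) can never complete a 47-sum, so the worst case takes all of them and one from each pair: 4 + 14 = 18.
By pigeonhole, the 19th integer has to be the second member of some pair, so 18 + 1 = 19.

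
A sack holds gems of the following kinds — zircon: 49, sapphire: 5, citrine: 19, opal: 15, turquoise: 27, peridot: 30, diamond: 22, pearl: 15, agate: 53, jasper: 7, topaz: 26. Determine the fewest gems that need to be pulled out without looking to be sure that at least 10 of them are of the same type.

94

By pigeonhole, the 11 types are the holes; the gems drawn are the pigeons.
To avoid 10 of any one type, the worst case takes at most 9 of each type, or every gem of a type that has fewer than 9.
That gives 9 + 5 + 9 + 9 + 9 + 9 + 9 + 9 + 9 + 7 + 9 = 93 gems with no type reaching 10.
The next gem forces some type to 10, so 93 + 1 = 94.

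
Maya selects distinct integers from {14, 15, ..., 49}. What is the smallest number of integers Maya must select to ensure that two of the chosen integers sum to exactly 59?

Two chosen integers sum to 59 exactly when both halves of some pair {x, 59−x} with 14 ≤ x ≤ 59−x ≤ 45 are chosen — 16 such pairs.
The remaining 4 elements (those with no distinct partner in range) can never complete a 59-sum, so the worst case takes all of them and one from each pair: 4 + 16 = 20.
By the pigeonhole principle, the 21st integer has to be the second member of some pair, so 20 + 1 = 21.

21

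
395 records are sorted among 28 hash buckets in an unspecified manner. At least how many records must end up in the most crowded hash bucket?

15

Pigeonhole: the 28 hash buckets are the holes and the 395 records are the pigeons.
If every hash bucket held at most 14 records, the total would be at most 28 × 14 = 392, which is less than 395.
So some hash bucket holds at least ⌈395/28⌉ = 15 records.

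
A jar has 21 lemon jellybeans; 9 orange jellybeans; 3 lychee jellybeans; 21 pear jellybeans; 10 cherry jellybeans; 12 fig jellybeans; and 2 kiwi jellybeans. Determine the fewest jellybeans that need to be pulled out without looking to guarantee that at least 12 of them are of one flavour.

58

By the pigeonhole principle, put each drawn jellybean into a box by flavour. The largest draw with every box below 12 takes min(count, 11) from each flavour; flavours with fewer than 11 contribute all they have.
Σ min(cᵢ, 11) = 11 + 9 + 3 + 11 + 10 + 11 + 2 = 57.
Draw number 57 + 1 = 58 must push one box to 12.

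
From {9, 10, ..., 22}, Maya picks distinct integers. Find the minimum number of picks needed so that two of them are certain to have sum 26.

11

Two chosen integers sum to 26 exactly when both halves of some pair {x, 26−x} with 9 ≤ x ≤ 26−x ≤ 17 are chosen — 4 such pairs.
The remaining 6 elements (those with no distinct partner in range) can never complete a 26-sum, so the worst case takes all of them and one from each pair: 6 + 4 = 10.
By the pigeonhole principle, the 11th integer has to be the second member of some pair, so 10 + 1 = 11.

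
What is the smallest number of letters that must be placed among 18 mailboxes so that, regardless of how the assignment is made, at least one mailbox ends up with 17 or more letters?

289

With 288 letters one could put exactly 16 in each of the 18 mailboxes, and no mailbox would reach 17.
One more letter must land in a mailbox that already has 16, giving it 17.
So 18 × 16 + 1 = 289 letters are required.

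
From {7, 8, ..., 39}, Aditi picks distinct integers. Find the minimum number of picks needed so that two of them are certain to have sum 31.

Two chosen integers sum to 31 exactly when both halves of some pair {x, 31−x} with 7 ≤ x ≤ 31−x ≤ 24 are chosen — 9 such pairs.
The remaining 15 elements (those with no distinct partner in range) can never complete a 31-sum, so the worst case takes all of them and one from each pair: 15 + 9 = 24.
The 25th integer has to be the second member of some pair, so 24 + 1 = 25.

25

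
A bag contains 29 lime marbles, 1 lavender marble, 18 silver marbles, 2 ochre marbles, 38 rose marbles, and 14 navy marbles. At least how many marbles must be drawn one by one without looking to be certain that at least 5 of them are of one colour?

Pigeonhole: put each drawn marble into a box by colour. The largest draw with every box below 5 takes min(count, 4) from each colour; colours with fewer than 4 contribute all they have.
Σ min(cᵢ, 4) = 4 + 1 + 4 + 2 + 4 + 4 = 19.
Draw number 19 + 1 = 20 must push one box to 5.

20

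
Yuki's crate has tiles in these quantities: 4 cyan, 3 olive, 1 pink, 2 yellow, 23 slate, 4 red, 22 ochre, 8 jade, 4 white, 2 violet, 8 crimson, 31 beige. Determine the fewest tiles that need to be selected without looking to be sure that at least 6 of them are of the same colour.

46

An adversary could hand out at most 5 tiles per colour (7 colours run out sooner): 4 + 3 + 1 + 2 + 5 + 4 + 5 + 5 + 4 + 2 + 5 + 5 = 45 tiles and still no colour has 6.
By pigeonhole, one more tile lands in a colour already at 5, so 46 draws are enough and 45 are not.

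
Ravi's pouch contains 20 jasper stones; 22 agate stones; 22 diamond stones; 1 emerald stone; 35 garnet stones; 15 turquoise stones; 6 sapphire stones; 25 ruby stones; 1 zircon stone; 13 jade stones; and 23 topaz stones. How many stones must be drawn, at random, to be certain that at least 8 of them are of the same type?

65

The 11 types are the holes; the stones drawn are the pigeons.
To avoid 8 of any one type, the worst case takes at most 7 of each type, or every stone of a type that has fewer than 7.
That gives 7 + 7 + 7 + 1 + 7 + 7 + 6 + 7 + 1 + 7 + 7 = 64 stones with no type reaching 8.
The next stone forces some type to 8, so 64 + 1 = 65.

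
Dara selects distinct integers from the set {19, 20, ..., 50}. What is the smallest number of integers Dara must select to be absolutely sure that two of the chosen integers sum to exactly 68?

18

Two chosen integers sum to 68 exactly when both halves of some pair {x, 68−x} with 19 ≤ x ≤ 68−x ≤ 49 are chosen — 15 such pairs.
The remaining 2 elements (those with no distinct partner in range) can never complete a 68-sum, so the worst case takes all of them and one from each pair: 2 + 15 = 17.
The 18th integer has to be the second member of some pair, so 17 + 1 = 18.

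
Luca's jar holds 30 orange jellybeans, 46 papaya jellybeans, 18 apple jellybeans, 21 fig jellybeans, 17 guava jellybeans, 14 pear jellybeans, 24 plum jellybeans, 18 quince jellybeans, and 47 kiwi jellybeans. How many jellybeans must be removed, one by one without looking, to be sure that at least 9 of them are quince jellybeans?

226

In the worst case for collecting quince jellybeans, every non-quince jellybean comes out first.
There are 30 + 46 + 18 + 21 + 17 + 14 + 24 + 47 = 217 non-quince jellybeans altogether.
After those, each further jellybean must be quince, so 217 + 9 = 226 draws guarantee 9 quince jellybeans.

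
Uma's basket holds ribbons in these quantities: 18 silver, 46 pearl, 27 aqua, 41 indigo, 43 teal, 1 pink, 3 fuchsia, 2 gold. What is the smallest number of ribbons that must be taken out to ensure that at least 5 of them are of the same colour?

27

An adversary could hand out at most 4 ribbons per colour (pink, fuchsia, gold run out sooner): 4 + 4 + 4 + 4 + 4 + 1 + 3 + 2 = 26 ribbons and still no colour has 5.
One more ribbon lands in a colour already at 4, so 27 draws are enough and 26 are not.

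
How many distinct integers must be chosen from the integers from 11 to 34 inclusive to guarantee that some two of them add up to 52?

Two chosen integers sum to 52 exactly when both halves of some pair {x, 52−x} with 18 ≤ x ≤ 52−x ≤ 34 are chosen — 8 such pairs.
The remaining 8 elements (those with no distinct partner in range) can never complete a 52-sum, so the worst case takes all of them and one from each pair: 8 + 8 = 16.
The 17th integer has to be the second member of some pair, so 16 + 1 = 17.

17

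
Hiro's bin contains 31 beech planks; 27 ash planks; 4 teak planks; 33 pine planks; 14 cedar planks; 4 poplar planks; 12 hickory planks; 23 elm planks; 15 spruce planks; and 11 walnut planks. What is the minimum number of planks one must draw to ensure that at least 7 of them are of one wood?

By the pigeonhole principle, the 10 woods are the holes; the planks drawn are the pigeons.
To avoid 7 of any one wood, the worst case takes at most 6 of each wood, or every plank of a wood that has fewer than 6.
That gives 6 + 6 + 4 + 6 + 6 + 4 + 6 + 6 + 6 + 6 = 56 planks with no wood reaching 7.
The next plank forces some wood to 7, so 56 + 1 = 57.

57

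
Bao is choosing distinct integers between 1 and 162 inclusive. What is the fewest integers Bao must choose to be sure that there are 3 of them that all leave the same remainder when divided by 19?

The 19 residue classes mod 19 are the pigeonholes.
With 38 integers one could put 2 in each residue class and have no class reach 3.
The 39th integer pushes some class to 3, so 19·2 + 1 = 39.

39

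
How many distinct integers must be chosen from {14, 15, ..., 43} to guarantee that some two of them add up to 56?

Group the elements by complementary pair {x, 56−x}: {14,42}, {15,41}, {16,40}, …, giving 14 two-element pairs; the single value 28 (it cannot pair with itself since the integers are distinct); and 1 integer whose partner 56−x falls outside [14,43].
Treating each of those 16 groups as a pigeonhole, one can pick one integer per group — 16 integers — with no two summing to 56.
The 17th integer lands in an occupied pair, forcing a sum of 56.

17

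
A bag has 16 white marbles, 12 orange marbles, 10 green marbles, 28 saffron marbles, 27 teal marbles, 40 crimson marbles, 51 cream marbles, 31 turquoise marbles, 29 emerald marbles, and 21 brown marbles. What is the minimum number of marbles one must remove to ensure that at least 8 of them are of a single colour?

Put each drawn marble into a box by colour. The largest draw with every box below 8 takes min(count, 7) from each colour.
Σ min(cᵢ, 7) = 7 + 7 + 7 + 7 + 7 + 7 + 7 + 7 + 7 + 7 = 70.
Draw number 70 + 1 = 71 must push one box to 8.

71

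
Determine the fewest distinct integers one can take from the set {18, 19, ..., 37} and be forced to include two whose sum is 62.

15

A set avoiding the sum 62 can contain at most one of each pair {x, 62−x}, plus the 8 elements whose complement lies outside the range or equal to its own complement.
The integers 18, …, 31 (14 of them) are such a set: any two sum to at least 18+19 = 37 and at most 30+31 = 61 < 62.
By the pigeonhole principle, any 15th integer completes one of the 6 pairs, so 15 choices force a sum of 62.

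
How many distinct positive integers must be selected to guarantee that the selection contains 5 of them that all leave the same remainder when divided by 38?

Pigeonhole: the 38 residue classes mod 38 are the pigeonholes.
With 152 integers one could put 4 in each residue class and have no class reach 5.
The 153rd integer pushes some class to 5, so 38·4 + 1 = 153.

153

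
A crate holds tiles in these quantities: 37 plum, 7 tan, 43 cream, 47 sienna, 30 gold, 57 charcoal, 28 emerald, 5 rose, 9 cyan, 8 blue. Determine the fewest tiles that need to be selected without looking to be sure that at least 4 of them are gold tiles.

In the worst case for collecting gold tiles, every non-gold tile comes out first.
There are 37 + 7 + 43 + 47 + 57 + 28 + 5 + 9 + 8 = 241 non-gold tiles altogether.
After those, each further tile must be gold, so 241 + 4 = 245 draws guarantee 4 gold tiles.

245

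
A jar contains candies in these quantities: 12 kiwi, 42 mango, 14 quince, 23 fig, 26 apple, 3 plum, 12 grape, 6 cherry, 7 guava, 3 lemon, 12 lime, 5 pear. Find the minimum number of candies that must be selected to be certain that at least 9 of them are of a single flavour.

81

Put each drawn candy into a box by flavour. The largest draw with every box below 9 takes min(count, 8) from each flavour; flavours with fewer than 8 contribute all they have.
Σ min(cᵢ, 8) = 8 + 8 + 8 + 8 + 8 + 3 + 8 + 6 + 7 + 3 + 8 + 5 = 80.
Draw number 80 + 1 = 81 must push one box to 9.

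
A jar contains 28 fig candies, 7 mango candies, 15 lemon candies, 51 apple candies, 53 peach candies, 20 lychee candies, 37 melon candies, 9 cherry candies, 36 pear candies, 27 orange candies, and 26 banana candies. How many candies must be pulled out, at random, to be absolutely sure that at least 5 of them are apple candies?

263

In the worst case for collecting apple candies, every non-apple candy comes out first.
There are 28 + 7 + 15 + 53 + 20 + 37 + 9 + 36 + 27 + 26 = 258 non-apple candies altogether.
After those, each further candy must be apple, so 258 + 5 = 263 draws guarantee 5 apple candies.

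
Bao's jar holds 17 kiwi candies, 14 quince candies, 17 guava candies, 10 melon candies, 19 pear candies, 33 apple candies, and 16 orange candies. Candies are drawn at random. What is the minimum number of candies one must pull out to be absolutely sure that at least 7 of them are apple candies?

100

In the worst case for collecting apple candies, every non-apple candy comes out first.
There are 17 + 14 + 17 + 10 + 19 + 16 = 93 non-apple candies altogether.
After those, each further candy must be apple, so 93 + 7 = 100 draws guarantee 7 apple candies.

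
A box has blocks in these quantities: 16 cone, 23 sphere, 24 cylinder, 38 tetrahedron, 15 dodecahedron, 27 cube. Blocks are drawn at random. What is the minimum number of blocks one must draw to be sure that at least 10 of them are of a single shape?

The 6 shapes are the holes; the blocks drawn are the pigeons.
To avoid 10 of any one shape, the worst case takes at most 9 of each shape.
That gives 9 + 9 + 9 + 9 + 9 + 9 = 54 blocks with no shape reaching 10.
The next block forces some shape to 10, so 54 + 1 = 55.

55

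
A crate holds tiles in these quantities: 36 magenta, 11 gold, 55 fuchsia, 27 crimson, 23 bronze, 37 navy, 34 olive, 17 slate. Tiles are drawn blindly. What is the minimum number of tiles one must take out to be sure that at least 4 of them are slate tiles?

227

In the worst case for collecting slate tiles, every non-slate tile comes out first.
There are 36 + 11 + 55 + 27 + 23 + 37 + 34 = 223 non-slate tiles altogether.
After those, each further tile must be slate, so 223 + 4 = 227 draws guarantee 4 slate tiles.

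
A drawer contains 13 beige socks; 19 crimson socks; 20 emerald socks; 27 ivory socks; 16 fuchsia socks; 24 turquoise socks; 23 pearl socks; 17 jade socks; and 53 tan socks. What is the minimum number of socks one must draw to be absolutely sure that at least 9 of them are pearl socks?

In the worst case for collecting pearl socks, every non-pearl sock comes out first.
There are 13 + 19 + 20 + 27 + 16 + 24 + 17 + 53 = 189 non-pearl socks altogether.
After those, each further sock must be pearl, so 189 + 9 = 198 draws guarantee 9 pearl socks.

198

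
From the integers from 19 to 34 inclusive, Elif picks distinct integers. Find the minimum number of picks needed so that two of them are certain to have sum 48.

12

Group the elements by complementary pair {x, 48−x}: {19,29}, {20,28}, {21,27}, …, giving 5 two-element pairs, the single value 24 (it cannot pair with itself since the integers are distinct), and 5 integers whose partner 48−x falls outside [19,34].
Treating each of those 11 groups as a pigeonhole, one can pick one integer per group — 11 integers — with no two summing to 48.
The 12th integer lands in an occupied pair, forcing a sum of 48.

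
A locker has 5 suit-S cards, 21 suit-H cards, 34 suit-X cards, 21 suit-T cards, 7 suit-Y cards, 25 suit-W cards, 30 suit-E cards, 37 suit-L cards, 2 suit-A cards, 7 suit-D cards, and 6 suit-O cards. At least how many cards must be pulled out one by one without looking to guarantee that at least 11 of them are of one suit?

88

Pigeonhole: put each drawn card into a box by suit. The largest draw with every box below 11 takes min(count, 10) from each suit; suits with fewer than 10 contribute all they have.
Σ min(cᵢ, 10) = 5 + 10 + 10 + 10 + 7 + 10 + 10 + 10 + 2 + 7 + 6 = 87.
Draw number 87 + 1 = 88 must push one box to 11.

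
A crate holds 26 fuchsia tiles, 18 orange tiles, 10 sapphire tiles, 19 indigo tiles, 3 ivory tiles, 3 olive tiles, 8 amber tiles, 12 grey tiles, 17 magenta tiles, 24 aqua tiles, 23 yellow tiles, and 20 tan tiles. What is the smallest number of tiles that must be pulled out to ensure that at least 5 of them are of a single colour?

47

By the pigeonhole principle, put each drawn tile into a box by colour. The largest draw with every box below 5 takes min(count, 4) from each colour; colours with fewer than 4 contribute all they have.
Σ min(cᵢ, 4) = 4 + 4 + 4 + 4 + 3 + 3 + 4 + 4 + 4 + 4 + 4 + 4 = 46.
Draw number 46 + 1 = 47 must push one box to 5.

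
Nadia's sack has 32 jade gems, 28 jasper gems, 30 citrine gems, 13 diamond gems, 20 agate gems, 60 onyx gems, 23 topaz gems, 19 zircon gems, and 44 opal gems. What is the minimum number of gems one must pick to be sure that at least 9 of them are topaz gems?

In the worst case for collecting topaz gems, every non-topaz gem comes out first.
There are 32 + 28 + 30 + 13 + 20 + 60 + 19 + 44 = 246 non-topaz gems altogether.
After those, each further gem must be topaz, so 246 + 9 = 255 draws guarantee 9 topaz gems.

255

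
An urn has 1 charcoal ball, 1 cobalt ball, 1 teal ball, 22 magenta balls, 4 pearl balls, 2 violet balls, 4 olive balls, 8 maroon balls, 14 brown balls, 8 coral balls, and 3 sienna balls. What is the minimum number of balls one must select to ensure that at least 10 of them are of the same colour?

51

Put each drawn ball into a box by colour. The largest draw with every box below 10 takes min(count, 9) from each colour; colours with fewer than 9 contribute all they have.
Σ min(cᵢ, 9) = 1 + 1 + 1 + 9 + 4 + 2 + 4 + 8 + 9 + 8 + 3 = 50.
Draw number 50 + 1 = 51 must push one box to 10.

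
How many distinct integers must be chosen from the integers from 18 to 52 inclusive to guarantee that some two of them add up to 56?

26

Two chosen integers sum to 56 exactly when both halves of some pair {x, 56−x} with 18 ≤ x ≤ 56−x ≤ 38 are chosen — 10 such pairs.
The remaining 15 elements (those with no distinct partner in range) can never complete a 56-sum, so the worst case takes all of them and one from each pair: 15 + 10 = 25.
The 26th integer has to be the second member of some pair, so 25 + 1 = 26.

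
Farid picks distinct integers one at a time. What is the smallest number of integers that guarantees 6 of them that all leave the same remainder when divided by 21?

The 21 residue classes mod 21 are the pigeonholes.
With 105 integers one could put 5 in each residue class and have no class reach 6.
The 106th integer pushes some class to 6, so 21·5 + 1 = 106.

106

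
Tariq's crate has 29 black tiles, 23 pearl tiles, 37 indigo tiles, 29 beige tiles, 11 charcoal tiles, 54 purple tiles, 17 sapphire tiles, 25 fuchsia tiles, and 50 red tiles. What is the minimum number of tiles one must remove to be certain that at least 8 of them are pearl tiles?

260

In the worst case for collecting pearl tiles, every non-pearl tile comes out first.
There are 29 + 37 + 29 + 11 + 54 + 17 + 25 + 50 = 252 non-pearl tiles altogether.
After those, each further tile must be pearl, so 252 + 8 = 260 draws guarantee 8 pearl tiles.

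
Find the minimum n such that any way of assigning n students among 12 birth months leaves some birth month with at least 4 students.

With 36 students one could put exactly 3 in each of the 12 birth months, and no birth month would reach 4.
Pigeonhole: one more student must land in a birth month that already has 3, giving it 4.
So 12 × 3 + 1 = 37 students are required.

37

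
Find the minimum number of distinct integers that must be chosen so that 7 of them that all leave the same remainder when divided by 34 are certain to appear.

205

Pigeonhole: the 34 residue classes mod 34 are the pigeonholes.
With 204 integers one could put 6 in each residue class and have no class reach 7.
The 205th integer pushes some class to 7, so 34·6 + 1 = 205.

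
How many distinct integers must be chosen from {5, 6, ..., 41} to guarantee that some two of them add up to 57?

Two chosen integers sum to 57 exactly when both halves of some pair {x, 57−x} with 16 ≤ x ≤ 57−x ≤ 41 are chosen — 13 such pairs.
The remaining 11 elements (those with no distinct partner in range) can never complete a 57-sum, so the worst case takes all of them and one from each pair: 11 + 13 = 24.
The 25th integer has to be the second member of some pair, so 24 + 1 = 25.

25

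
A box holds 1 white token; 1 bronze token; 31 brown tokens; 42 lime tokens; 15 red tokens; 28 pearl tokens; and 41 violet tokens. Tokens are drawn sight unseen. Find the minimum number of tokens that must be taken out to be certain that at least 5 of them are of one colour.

By pigeonhole, the 7 colours are the holes; the tokens drawn are the pigeons.
To avoid 5 of any one colour, the worst case takes at most 4 of each colour, or every token of a colour that has fewer than 4.
That gives 1 + 1 + 4 + 4 + 4 + 4 + 4 = 22 tokens with no colour reaching 5.
The next token forces some colour to 5, so 22 + 1 = 23.

23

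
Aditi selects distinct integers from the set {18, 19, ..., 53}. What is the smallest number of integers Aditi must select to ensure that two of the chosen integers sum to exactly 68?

A set avoiding the sum 68 can contain at most one of each pair {x, 68−x}, plus the 4 elements whose complement lies outside the range or equal to its own complement.
The integers 34, …, 53 (20 of them) are such a set: any two sum to at least 34+35 = 69 > 68.
By the pigeonhole principle, any 21st integer completes one of the 16 pairs, so 21 choices force a sum of 68.

21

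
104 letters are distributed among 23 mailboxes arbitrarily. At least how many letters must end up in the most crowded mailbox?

5

Pigeonhole: the 23 mailboxes are the holes and the 104 letters are the pigeons.
If every mailbox held at most 4 letters, the total would be at most 23 × 4 = 92, which is less than 104.
So some mailbox holds at least ⌈104/23⌉ = 5 letters.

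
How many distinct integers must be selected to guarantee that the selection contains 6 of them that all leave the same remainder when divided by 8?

41

By the pigeonhole principle, the 8 residue classes mod 8 are the pigeonholes.
With 40 integers one could put 5 in each residue class and have no class reach 6.
The 41st integer pushes some class to 6, so 8·5 + 1 = 41.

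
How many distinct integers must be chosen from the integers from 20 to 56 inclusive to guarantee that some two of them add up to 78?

21

Two chosen integers sum to 78 exactly when both halves of some pair {x, 78−x} with 22 ≤ x ≤ 78−x ≤ 56 are chosen — 17 such pairs.
The remaining 3 elements (those with no distinct partner in range) can never complete a 78-sum, so the worst case takes all of them and one from each pair: 3 + 17 = 20.
Pigeonhole: the 21st integer has to be the second member of some pair, so 20 + 1 = 21.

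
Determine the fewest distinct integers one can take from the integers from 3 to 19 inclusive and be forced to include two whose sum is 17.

Two chosen integers sum to 17 exactly when both halves of some pair {x, 17−x} with 3 ≤ x ≤ 17−x ≤ 14 are chosen — 6 such pairs.
The remaining 5 elements (those with no distinct partner in range) can never complete a 17-sum, so the worst case takes all of them and one from each pair: 5 + 6 = 11.
The 12th integer has to be the second member of some pair, so 11 + 1 = 12.

12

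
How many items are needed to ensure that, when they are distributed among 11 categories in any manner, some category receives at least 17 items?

177

With 176 items one could put exactly 16 in each of the 11 categories, and no category would reach 17.
One more item must land in a category that already has 16, giving it 17.
So 11 × 16 + 1 = 177 items are required.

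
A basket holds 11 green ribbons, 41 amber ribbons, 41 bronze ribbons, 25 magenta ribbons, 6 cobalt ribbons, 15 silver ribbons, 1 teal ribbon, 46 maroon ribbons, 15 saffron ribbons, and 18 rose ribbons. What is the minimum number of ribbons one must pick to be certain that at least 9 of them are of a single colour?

72

An adversary could hand out at most 8 ribbons per colour (cobalt, teal run out sooner): 8 + 8 + 8 + 8 + 6 + 8 + 1 + 8 + 8 + 8 = 71 ribbons and still no colour has 9.
Pigeonhole: one more ribbon lands in a colour already at 8, so 72 draws are enough and 71 are not.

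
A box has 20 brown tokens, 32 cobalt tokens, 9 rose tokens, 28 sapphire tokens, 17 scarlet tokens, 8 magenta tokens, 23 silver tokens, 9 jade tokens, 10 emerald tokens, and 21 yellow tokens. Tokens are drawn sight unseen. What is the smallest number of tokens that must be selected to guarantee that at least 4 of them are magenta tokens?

In the worst case for collecting magenta tokens, every non-magenta token comes out first.
There are 20 + 32 + 9 + 28 + 17 + 23 + 9 + 10 + 21 = 169 non-magenta tokens altogether.
After those, each further token must be magenta, so 169 + 4 = 173 draws guarantee 4 magenta tokens.

173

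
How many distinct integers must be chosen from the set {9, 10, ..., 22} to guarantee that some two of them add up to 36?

11

A set avoiding the sum 36 can contain at most one of each pair {x, 36−x}, plus the 6 elements whose complement lies outside the range or equal to its own complement.
The integers 9, …, 18 (10 of them) are such a set: any two sum to at least 9+10 = 19 and at most 17+18 = 35 < 36.
Any 11th integer completes one of the 4 pairs, so 11 choices force a sum of 36.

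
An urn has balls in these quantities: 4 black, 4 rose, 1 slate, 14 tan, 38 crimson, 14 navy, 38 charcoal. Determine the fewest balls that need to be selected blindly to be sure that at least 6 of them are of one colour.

30

Pigeonhole: the 7 colours are the holes; the balls drawn are the pigeons.
To avoid 6 of any one colour, the worst case takes at most 5 of each colour, or every ball of a colour that has fewer than 5.
That gives 4 + 4 + 1 + 5 + 5 + 5 + 5 = 29 balls with no colour reaching 6.
The next ball forces some colour to 6, so 29 + 1 = 30.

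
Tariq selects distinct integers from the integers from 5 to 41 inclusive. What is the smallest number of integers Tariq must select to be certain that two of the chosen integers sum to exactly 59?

Two chosen integers sum to 59 exactly when both halves of some pair {x, 59−x} with 18 ≤ x ≤ 59−x ≤ 41 are chosen — 12 such pairs.
The remaining 13 elements (those with no distinct partner in range) can never complete a 59-sum, so the worst case takes all of them and one from each pair: 13 + 12 = 25.
The 26th integer has to be the second member of some pair, so 25 + 1 = 26.

26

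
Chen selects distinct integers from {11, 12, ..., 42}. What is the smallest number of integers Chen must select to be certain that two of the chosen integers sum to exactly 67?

24

Group the elements by complementary pair {x, 67−x}: {25,42}, {26,41}, {27,40}, …, giving 9 two-element pairs and 14 integers whose partner 67−x falls outside [11,42].
Treating each of those 23 groups as a pigeonhole, one can pick one integer per group — 23 integers — with no two summing to 67.
The 24th integer lands in an occupied pair, forcing a sum of 67.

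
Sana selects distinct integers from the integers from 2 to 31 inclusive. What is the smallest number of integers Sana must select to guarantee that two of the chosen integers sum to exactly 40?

20

Two chosen integers sum to 40 exactly when both halves of some pair {x, 40−x} with 9 ≤ x ≤ 40−x ≤ 31 are chosen — 11 such pairs.
The remaining 8 elements (those with no distinct partner in range) can never complete a 40-sum, so the worst case takes all of them and one from each pair: 8 + 11 = 19.
The 20th integer has to be the second member of some pair, so 19 + 1 = 20.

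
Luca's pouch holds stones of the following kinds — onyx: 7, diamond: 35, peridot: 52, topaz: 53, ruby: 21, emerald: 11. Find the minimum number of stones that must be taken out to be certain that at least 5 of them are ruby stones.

163

In the worst case for collecting ruby stones, every non-ruby stone comes out first.
There are 7 + 35 + 52 + 53 + 11 = 158 non-ruby stones altogether.
After those, each further stone must be ruby, so 158 + 5 = 163 draws guarantee 5 ruby stones.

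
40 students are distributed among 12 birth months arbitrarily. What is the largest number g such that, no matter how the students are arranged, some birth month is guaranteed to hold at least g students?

The 12 birth months are the holes and the 40 students are the pigeons.
If every birth month held at most 3 students, the total would be at most 12 × 3 = 36, which is less than 40.
So some birth month holds at least ⌈40/12⌉ = 4 students.

4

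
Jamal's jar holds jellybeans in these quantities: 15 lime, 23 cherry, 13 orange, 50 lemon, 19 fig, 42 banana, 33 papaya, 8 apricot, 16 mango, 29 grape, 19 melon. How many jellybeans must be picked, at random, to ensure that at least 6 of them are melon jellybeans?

254

In the worst case for collecting melon jellybeans, every non-melon jellybean comes out first.
There are 15 + 23 + 13 + 50 + 19 + 42 + 33 + 8 + 16 + 29 = 248 non-melon jellybeans altogether.
After those, each further jellybean must be melon, so 248 + 6 = 254 draws guarantee 6 melon jellybeans.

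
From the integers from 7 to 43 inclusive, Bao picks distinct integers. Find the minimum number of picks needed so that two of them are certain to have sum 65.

27

Two chosen integers sum to 65 exactly when both halves of some pair {x, 65−x} with 22 ≤ x ≤ 65−x ≤ 43 are chosen — 11 such pairs.
The remaining 15 elements (those with no distinct partner in range) can never complete a 65-sum, so the worst case takes all of them and one from each pair: 15 + 11 = 26.
By pigeonhole, the 27th integer has to be the second member of some pair, so 26 + 1 = 27.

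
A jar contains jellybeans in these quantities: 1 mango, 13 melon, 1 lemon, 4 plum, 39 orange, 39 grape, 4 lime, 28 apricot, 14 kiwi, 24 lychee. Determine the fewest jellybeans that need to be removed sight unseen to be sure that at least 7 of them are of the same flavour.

An adversary could hand out at most 6 jellybeans per flavour (4 flavours run out sooner): 1 + 6 + 1 + 4 + 6 + 6 + 4 + 6 + 6 + 6 = 46 jellybeans and still no flavour has 7.
By the pigeonhole principle, one more jellybean lands in a flavour already at 6, so 47 draws are enough and 46 are not.

47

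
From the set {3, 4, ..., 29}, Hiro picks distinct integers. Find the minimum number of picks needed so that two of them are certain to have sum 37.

17

Group the elements by complementary pair {x, 37−x}: {8,29}, {9,28}, {10,27}, …, giving 11 two-element pairs and 5 integers whose partner 37−x falls outside [3,29].
Treating each of those 16 groups as a pigeonhole, one can pick one integer per group — 16 integers — with no two summing to 37.
The 17th integer lands in an occupied pair, forcing a sum of 37.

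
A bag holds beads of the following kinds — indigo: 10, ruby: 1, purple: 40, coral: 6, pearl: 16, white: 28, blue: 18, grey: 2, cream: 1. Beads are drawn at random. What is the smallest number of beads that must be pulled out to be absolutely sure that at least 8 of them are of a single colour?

By pigeonhole, put each drawn bead into a box by colour. The largest draw with every box below 8 takes min(count, 7) from each colour; colours with fewer than 7 contribute all they have.
Σ min(cᵢ, 7) = 7 + 1 + 7 + 6 + 7 + 7 + 7 + 2 + 1 = 45.
Draw number 45 + 1 = 46 must push one box to 8.

46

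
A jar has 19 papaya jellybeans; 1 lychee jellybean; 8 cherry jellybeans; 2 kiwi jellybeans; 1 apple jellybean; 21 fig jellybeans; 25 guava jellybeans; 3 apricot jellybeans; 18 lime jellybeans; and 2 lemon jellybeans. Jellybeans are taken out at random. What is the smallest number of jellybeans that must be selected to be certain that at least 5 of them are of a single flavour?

30

An adversary could hand out at most 4 jellybeans per flavour (5 flavours run out sooner): 4 + 1 + 4 + 2 + 1 + 4 + 4 + 3 + 4 + 2 = 29 jellybeans and still no flavour has 5.
One more jellybean lands in a flavour already at 4, so 30 draws are enough and 29 are not.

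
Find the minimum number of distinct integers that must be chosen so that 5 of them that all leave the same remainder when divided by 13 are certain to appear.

53

By the pigeonhole principle, the 13 residue classes mod 13 are the pigeonholes.
With 52 integers one could put 4 in each residue class and have no class reach 5.
The 53rd integer pushes some class to 5, so 13·4 + 1 = 53.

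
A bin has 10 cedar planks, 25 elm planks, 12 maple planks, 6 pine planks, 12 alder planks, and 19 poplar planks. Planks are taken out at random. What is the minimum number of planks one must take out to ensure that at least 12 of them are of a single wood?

61

By the pigeonhole principle, the 6 woods are the holes; the planks drawn are the pigeons.
To avoid 12 of any one wood, the worst case takes at most 11 of each wood, or every plank of a wood that has fewer than 11.
That gives 10 + 11 + 11 + 6 + 11 + 11 = 60 planks with no wood reaching 12.
The next plank forces some wood to 12, so 60 + 1 = 61.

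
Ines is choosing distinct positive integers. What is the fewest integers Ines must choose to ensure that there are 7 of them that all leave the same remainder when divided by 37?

The 37 residue classes mod 37 are the pigeonholes.
With 222 integers one could put 6 in each residue class and have no class reach 7.
The 223rd integer pushes some class to 7, so 37·6 + 1 = 223.

223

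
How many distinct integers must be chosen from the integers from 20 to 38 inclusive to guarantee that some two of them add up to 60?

Two chosen integers sum to 60 exactly when both halves of some pair {x, 60−x} with 22 ≤ x ≤ 60−x ≤ 38 are chosen — 8 such pairs.
The remaining 3 elements (those with no distinct partner in range) can never complete a 60-sum, so the worst case takes all of them and one from each pair: 3 + 8 = 11.
Pigeonhole: the 12th integer has to be the second member of some pair, so 11 + 1 = 12.

12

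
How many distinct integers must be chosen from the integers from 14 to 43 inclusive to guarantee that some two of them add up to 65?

Two chosen integers sum to 65 exactly when both halves of some pair {x, 65−x} with 22 ≤ x ≤ 65−x ≤ 43 are chosen — 11 such pairs.
The remaining 8 elements (those with no distinct partner in range) can never complete a 65-sum, so the worst case takes all of them and one from each pair: 8 + 11 = 19.
The 20th integer has to be the second member of some pair, so 19 + 1 = 20.

20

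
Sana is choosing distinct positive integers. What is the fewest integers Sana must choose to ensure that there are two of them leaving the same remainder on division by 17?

18

By pigeonhole, the 17 residue classes mod 17 are the pigeonholes.
With 17 integers one could put 1 in each residue class and have no class reach 2.
The 18th integer pushes some class to 2, so 17·1 + 1 = 18.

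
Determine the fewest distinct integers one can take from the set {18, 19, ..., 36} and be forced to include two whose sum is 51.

12

A set avoiding the sum 51 can contain at most one of each pair {x, 51−x}, plus the 3 elements whose complement lies outside the range.
The integers 26, …, 36 (11 of them) are such a set: any two sum to at least 26+27 = 53 > 51.
Any 12th integer completes one of the 8 pairs, so 12 choices force a sum of 51.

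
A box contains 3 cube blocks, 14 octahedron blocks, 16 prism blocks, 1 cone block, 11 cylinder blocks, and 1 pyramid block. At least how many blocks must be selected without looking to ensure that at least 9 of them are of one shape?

An adversary could hand out at most 8 blocks per shape (cube, cone, pyramid run out sooner): 3 + 8 + 8 + 1 + 8 + 1 = 29 blocks and still no shape has 9.
One more block lands in a shape already at 8, so 30 draws are enough and 29 are not.

30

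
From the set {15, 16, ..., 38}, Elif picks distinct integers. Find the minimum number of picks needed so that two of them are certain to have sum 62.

18

Two chosen integers sum to 62 exactly when both halves of some pair {x, 62−x} with 24 ≤ x ≤ 62−x ≤ 38 are chosen — 7 such pairs.
The remaining 10 elements (those with no distinct partner in range) can never complete a 62-sum, so the worst case takes all of them and one from each pair: 10 + 7 = 17.
The 18th integer has to be the second member of some pair, so 17 + 1 = 18.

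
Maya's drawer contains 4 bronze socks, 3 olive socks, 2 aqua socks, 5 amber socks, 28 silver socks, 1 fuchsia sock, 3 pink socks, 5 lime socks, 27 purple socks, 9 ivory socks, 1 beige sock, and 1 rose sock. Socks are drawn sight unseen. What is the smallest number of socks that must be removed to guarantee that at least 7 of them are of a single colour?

44

The 12 colours are the holes; the socks drawn are the pigeons.
To avoid 7 of any one colour, the worst case takes at most 6 of each colour, or every sock of a colour that has fewer than 6.
That gives 4 + 3 + 2 + 5 + 6 + 1 + 3 + 5 + 6 + 6 + 1 + 1 = 43 socks with no colour reaching 7.
The next sock forces some colour to 7, so 43 + 1 = 44.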